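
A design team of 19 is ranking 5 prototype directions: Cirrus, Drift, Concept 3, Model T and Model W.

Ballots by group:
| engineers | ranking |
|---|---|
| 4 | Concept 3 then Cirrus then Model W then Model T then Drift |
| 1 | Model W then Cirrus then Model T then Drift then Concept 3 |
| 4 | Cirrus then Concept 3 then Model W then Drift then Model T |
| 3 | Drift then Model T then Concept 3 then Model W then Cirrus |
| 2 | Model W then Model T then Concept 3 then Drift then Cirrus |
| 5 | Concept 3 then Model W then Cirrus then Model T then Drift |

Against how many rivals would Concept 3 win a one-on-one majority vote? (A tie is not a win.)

4

Concept 3 against each rival (19 engineers):
Concept 3 vs Cirrus: Concept 3 is ranked higher on 4+3+2+5 = 14 ballots, Cirrus on 5. Concept 3 wins 14–5.
Concept 3 vs Drift: 15 to 4, Concept 3.
Concept 3 vs Model T: Concept 3 preferred on 4+4+5 = 13 ballots; Concept 3 wins 13–6.
Concept 3 vs Model W: 16 to 3, Concept 3.
Concept 3 beats Cirrus, Drift, Model T, Model W — 4 pairwise wins.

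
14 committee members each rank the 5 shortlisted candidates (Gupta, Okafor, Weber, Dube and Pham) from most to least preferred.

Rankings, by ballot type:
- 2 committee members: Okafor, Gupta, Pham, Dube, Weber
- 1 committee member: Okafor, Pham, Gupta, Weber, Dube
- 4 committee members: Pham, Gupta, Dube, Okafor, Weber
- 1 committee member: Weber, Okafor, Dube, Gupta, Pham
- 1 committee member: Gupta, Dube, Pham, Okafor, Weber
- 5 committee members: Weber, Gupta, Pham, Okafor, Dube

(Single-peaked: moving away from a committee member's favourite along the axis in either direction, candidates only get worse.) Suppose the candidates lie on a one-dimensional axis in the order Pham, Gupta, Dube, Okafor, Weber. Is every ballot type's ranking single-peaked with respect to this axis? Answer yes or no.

no

Axis positions: Pham=1, Gupta=2, Dube=3, Okafor=4, Weber=5.
Ballot type 1: ranking walks positions 4-2-1-3-5; Gupta is ranked above Dube even though Dube lies between Gupta and the peak Okafor on the axis — preferences dip and rise again. Not single-peaked.
Ballot type 2: ranking walks positions 4-1-2-5-3; Pham is ranked above Dube even though Dube lies between Pham and the peak Okafor on the axis — preferences dip and rise again. Not single-peaked.
Ballot type 3 (peak Pham at position 1): ranking walks positions 1-2-3-4-5, expanding outward from the peak — single-peaked.
Ballot type 4 (peak Weber at position 5): ranking walks positions 5-4-3-2-1, expanding outward from the peak — single-peaked.
Ballot type 5 (peak Gupta at position 2): ranking walks positions 2-3-1-4-5, expanding outward from the peak — single-peaked.
Ballot type 6: ranking walks positions 5-2-1-4-3; Gupta is ranked above Okafor even though Okafor lies between Gupta and the peak Weber on the axis — preferences dip and rise again. Not single-peaked.
Ballot type 1 violates single-peakedness, so the profile is not single-peaked on this axis.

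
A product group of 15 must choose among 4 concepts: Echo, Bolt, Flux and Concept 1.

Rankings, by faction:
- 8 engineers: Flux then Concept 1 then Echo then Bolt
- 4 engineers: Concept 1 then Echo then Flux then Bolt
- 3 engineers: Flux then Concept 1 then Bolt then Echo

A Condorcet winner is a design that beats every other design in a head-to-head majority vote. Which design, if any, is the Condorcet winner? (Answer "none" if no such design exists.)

Head-to-head results (15 engineers):
Echo vs Bolt: Echo preferred on 8+4 = 12 ballots; Echo wins 12–3.
Echo vs Flux: Echo is ranked higher on 4 ballots, Flux on 11. Flux wins 11–4.
Echo vs Concept 1: Echo preferred on 0 ballots; Concept 1 wins 15–0.
Bolt vs Flux: 0 to 15, Flux.
Bolt vs Concept 1: Bolt is ranked higher on 0 ballots, Concept 1 on 15. Concept 1 wins 15–0.
Flux vs Concept 1: 11 to 4, Flux.
Only Flux has no losses; Flux is the Condorcet winner.

Flux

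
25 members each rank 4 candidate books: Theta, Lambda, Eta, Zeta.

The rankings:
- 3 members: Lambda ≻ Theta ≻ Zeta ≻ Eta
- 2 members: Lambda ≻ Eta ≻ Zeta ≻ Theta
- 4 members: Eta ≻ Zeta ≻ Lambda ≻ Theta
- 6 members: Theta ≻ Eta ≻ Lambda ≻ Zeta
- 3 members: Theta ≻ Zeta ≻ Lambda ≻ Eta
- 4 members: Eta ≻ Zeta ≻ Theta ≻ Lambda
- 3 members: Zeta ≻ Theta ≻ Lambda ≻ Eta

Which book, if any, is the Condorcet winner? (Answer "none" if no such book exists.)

none

Check each pair by majority over 25 ballots:
Theta vs Lambda: Theta preferred on 6+3+4+3 = 16 ballots; Theta wins 16–9.
Theta vs Eta: 15 to 10, Theta.
Theta vs Zeta: Theta preferred on 3+6+3 = 12 ballots; Zeta wins 13–12.
Lambda vs Eta: Lambda is ranked higher on 3+2+3+3 = 11 ballots, Eta on 14. Eta wins 14–11.
Lambda vs Zeta: 11 to 14, Zeta.
Eta vs Zeta: 16 to 9, Eta.
Each book drops at least one matchup (Theta loses to Zeta; Lambda loses to Theta; Eta loses to Theta; Zeta loses to Eta); the cycle Theta → Eta → Zeta → Theta rules out a Condorcet winner.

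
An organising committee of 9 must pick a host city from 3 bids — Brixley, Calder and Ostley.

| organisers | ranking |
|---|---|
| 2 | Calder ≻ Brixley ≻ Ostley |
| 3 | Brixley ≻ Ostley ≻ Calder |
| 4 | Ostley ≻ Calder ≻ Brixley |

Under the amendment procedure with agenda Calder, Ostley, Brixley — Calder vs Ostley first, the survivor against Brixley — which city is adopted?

Brixley

Round 1: Calder vs Ostley — 2–7, Ostley advances.
Round 2: Ostley vs Brixley — 4–5, Brixley advances.
The agenda winner is Brixley.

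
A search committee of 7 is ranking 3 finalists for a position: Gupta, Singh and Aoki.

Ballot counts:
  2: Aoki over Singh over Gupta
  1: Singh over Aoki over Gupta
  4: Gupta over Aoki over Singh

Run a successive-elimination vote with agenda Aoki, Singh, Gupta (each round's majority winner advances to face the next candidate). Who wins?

Gupta

Round 1: Aoki vs Singh — 6–1, Aoki advances.
Round 2: Aoki vs Gupta — 3–4, Gupta advances.
Gupta survives the agenda.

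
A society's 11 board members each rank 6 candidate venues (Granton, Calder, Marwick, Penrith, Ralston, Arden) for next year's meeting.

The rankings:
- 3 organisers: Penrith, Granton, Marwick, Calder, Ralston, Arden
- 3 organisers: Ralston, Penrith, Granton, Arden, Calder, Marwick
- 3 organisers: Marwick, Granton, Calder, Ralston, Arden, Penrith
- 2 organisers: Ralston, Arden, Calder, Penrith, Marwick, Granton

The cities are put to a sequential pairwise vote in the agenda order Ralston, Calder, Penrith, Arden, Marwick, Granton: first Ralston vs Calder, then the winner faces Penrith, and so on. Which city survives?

Penrith

Round 1: Ralston vs Calder — 5–6, Calder advances.
Round 2: Calder vs Penrith — 5–6, Penrith advances.
Round 3: Penrith vs Arden — 6–5, Penrith advances.
Round 4: Penrith vs Marwick — 8–3, Penrith advances.
Round 5: Penrith vs Granton — 8–3, Penrith advances.
The agenda winner is Penrith.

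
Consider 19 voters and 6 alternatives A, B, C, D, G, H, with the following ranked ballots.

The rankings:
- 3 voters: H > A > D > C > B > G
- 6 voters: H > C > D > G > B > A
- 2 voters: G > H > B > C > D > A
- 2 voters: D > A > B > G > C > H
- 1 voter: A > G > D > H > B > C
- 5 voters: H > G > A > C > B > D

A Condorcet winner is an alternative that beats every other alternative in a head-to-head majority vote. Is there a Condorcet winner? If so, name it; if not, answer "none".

Check each pair by majority over 19 ballots:
A vs B: 11 to 8, A.
A vs C: 11 to 8, A.
A vs D: 9 to 10, D.
A vs G: 3+2+1 = 6 for A, 13 for G — G by 13–6.
A vs H: A is ranked higher on 2+1 = 3 ballots, H on 16. H wins 16–3.
B vs C: 5 to 14, C.
B vs D: 2+5 = 7 for B, 12 for D — D by 12–7.
B vs G: B preferred on 3+2 = 5 ballots; G wins 14–5.
B vs H: 2 for B, 17 for H — H by 17–2.
C vs D: C preferred on 6+2+5 = 13 ballots; C wins 13–6.
C vs G: C is ranked higher on 3+6 = 9 ballots, G on 10. G wins 10–9.
C vs H: 2 to 17, H.
D vs G: D is ranked higher on 3+6+2 = 11 ballots, G on 8. D wins 11–8.
D vs H: 3 to 16, H.
G vs H: G preferred on 2+2+1 = 5 ballots; H wins 14–5.
H wins every pairwise contest, so H is the Condorcet winner.

H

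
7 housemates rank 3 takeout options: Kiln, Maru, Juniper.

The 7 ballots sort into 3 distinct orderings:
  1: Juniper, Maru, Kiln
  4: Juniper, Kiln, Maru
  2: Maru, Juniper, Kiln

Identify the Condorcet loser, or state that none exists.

Pairwise majorities:
Kiln vs Maru: 4 to 3, Kiln.
Kiln vs Juniper: Juniper wins 7–0.
Maru vs Juniper: 2 for Maru, 5 for Juniper — Juniper by 5–2.
Maru loses to every other restaurant — it is the Condorcet loser.

Maru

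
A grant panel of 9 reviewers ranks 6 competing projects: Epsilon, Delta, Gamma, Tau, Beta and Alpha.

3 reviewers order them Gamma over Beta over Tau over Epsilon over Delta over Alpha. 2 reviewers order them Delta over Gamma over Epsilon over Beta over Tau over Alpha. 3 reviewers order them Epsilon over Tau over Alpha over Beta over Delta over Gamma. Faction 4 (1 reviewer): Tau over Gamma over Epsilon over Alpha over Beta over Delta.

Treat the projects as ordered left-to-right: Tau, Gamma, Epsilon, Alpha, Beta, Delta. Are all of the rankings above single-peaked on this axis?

no

Axis positions: Tau=1, Gamma=2, Epsilon=3, Alpha=4, Beta=5, Delta=6.
Faction 1: ranking walks positions 2-5-1-3-6-4; Beta is ranked above Epsilon even though Epsilon lies between Beta and the peak Gamma on the axis — preferences dip and rise again. Not single-peaked.
Faction 2: ranking walks positions 6-2-3-5-1-4; Gamma is ranked above Beta even though Beta lies between Gamma and the peak Delta on the axis — preferences dip and rise again. Not single-peaked.
Faction 3: ranking walks positions 3-1-4-5-6-2; Tau is ranked above Gamma even though Gamma lies between Tau and the peak Epsilon on the axis — preferences dip and rise again. Not single-peaked.
Faction 4 (peak Tau at position 1): ranking walks positions 1-2-3-4-5-6, expanding outward from the peak — single-peaked.
Faction 1 violates single-peakedness, so the profile is not single-peaked on this axis.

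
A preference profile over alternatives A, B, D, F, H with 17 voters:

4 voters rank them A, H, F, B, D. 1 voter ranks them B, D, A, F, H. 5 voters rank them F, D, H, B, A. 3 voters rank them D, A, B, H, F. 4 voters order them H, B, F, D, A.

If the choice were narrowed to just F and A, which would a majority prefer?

F

Ballots ranking F above A: 5 + 4 = 9.
Ballots ranking A above F: 17 − 9 = 8.
F wins the head-to-head 9–8.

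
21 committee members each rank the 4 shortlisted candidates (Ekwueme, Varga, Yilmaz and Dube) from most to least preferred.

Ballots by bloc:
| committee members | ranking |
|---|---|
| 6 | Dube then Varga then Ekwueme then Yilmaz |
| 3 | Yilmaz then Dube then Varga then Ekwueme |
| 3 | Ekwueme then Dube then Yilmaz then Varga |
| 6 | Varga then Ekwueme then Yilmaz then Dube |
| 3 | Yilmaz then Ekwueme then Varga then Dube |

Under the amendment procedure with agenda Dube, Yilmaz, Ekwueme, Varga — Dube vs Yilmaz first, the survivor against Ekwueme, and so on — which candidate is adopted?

Varga

Round 1: Dube vs Yilmaz — 9–12, Yilmaz advances.
Round 2: Yilmaz vs Ekwueme — 6–15, Ekwueme advances.
Round 3: Ekwueme vs Varga — 6–15, Varga advances.
Varga survives the agenda.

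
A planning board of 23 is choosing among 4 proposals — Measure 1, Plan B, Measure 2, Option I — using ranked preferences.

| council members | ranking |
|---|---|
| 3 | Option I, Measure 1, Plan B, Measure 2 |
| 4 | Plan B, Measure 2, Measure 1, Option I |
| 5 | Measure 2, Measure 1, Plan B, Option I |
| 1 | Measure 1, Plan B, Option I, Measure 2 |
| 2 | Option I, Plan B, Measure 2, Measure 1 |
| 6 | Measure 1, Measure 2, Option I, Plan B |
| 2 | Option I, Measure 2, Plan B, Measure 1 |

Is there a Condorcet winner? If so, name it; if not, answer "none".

Head-to-head results (23 council members):
Measure 1 vs Plan B: Measure 1 wins 15–8.
Measure 1–Measure 2: Measure 2 13–10.
Measure 1–Option I: Measure 1 16–7.
Plan B–Measure 2: Measure 2 13–10.
Plan B vs Option I: Option I, 13–10.
Measure 2 vs Option I: Measure 2, 15–8.
Only Measure 2 has no losses; Measure 2 is the Condorcet winner.

Measure 2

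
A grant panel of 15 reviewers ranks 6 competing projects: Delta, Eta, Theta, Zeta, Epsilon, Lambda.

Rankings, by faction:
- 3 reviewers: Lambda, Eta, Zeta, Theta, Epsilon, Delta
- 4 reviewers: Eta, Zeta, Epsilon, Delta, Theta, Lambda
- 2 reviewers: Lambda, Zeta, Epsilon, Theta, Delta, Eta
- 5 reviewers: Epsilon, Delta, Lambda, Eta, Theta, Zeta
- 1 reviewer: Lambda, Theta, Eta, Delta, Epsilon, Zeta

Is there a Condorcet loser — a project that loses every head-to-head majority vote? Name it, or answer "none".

Head-to-head results (15 reviewers):
Delta vs Eta: Eta, 8–7.
Delta vs Theta: 9 to 6, Delta.
Delta–Zeta: Zeta 9–6.
Delta vs Epsilon: Delta preferred on 1 ballot; Epsilon wins 14–1.
Delta vs Lambda: Delta wins 9–6.
Eta vs Theta: Eta, 12–3.
Eta–Zeta: Eta 13–2.
Eta–Epsilon: Eta 8–7.
Eta vs Lambda: 4 for Eta, 11 for Lambda — Lambda by 11–4.
Theta vs Zeta: Zeta, 9–6.
Theta vs Epsilon: Theta is ranked higher on 3+1 = 4 ballots, Epsilon on 11. Epsilon wins 11–4.
Theta vs Lambda: Theta is ranked higher on 4 ballots, Lambda on 11. Lambda wins 11–4.
Zeta vs Epsilon: 9 to 6, Zeta.
Zeta–Lambda: Lambda 11–4.
Epsilon vs Lambda: 9 to 6, Epsilon.
Theta loses to every other project — it is the Condorcet loser.

Theta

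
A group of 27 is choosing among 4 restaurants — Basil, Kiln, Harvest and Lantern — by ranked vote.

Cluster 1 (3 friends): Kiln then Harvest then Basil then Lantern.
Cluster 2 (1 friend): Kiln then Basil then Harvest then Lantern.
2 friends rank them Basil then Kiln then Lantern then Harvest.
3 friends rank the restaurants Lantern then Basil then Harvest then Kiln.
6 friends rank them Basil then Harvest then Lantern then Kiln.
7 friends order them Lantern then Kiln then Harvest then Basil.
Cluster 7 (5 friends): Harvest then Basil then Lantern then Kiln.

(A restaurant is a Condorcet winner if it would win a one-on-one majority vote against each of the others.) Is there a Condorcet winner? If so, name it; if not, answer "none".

Harvest

Pairwise majorities:
Basil–Kiln: Basil 16–11.
Basil–Harvest: Harvest 15–12.
Basil vs Lantern: Basil, 17–10.
Kiln vs Harvest: Harvest, 14–13.
Kiln–Lantern: Lantern 21–6.
Harvest vs Lantern: Harvest wins 15–12.
Harvest beats each of Basil, Kiln, Lantern — Harvest is the Condorcet winner.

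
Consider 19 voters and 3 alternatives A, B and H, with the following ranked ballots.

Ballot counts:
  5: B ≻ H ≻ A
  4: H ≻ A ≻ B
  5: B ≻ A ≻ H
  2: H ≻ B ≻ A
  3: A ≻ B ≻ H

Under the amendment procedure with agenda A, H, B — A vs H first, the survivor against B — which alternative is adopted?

Round 1: A vs H — 8–11, H advances.
Round 2: H vs B — 6–13, B advances.
The agenda winner is B.

B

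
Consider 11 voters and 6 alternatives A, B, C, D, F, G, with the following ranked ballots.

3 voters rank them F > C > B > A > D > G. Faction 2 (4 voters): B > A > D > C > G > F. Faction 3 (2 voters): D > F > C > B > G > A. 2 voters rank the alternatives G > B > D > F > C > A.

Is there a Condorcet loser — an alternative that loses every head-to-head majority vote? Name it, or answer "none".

none

Pairwise majorities:
A vs B: B wins 11–0.
A–C: C 7–4.
A vs D: 7 to 4, A.
A vs F: A preferred on 4 ballots; F wins 7–4.
A vs G: 3+4 = 7 for A, 4 for G — A by 7–4.
B vs C: B preferred on 4+2 = 6 ballots; B wins 6–5.
B vs D: 9 to 2, B.
B vs F: B preferred on 4+2 = 6 ballots; B wins 6–5.
B–G: B 9–2.
C vs D: D, 8–3.
C vs F: 4 for C, 7 for F — F by 7–4.
C vs G: C, 9–2.
D vs F: D wins 8–3.
D vs G: D preferred on 3+4+2 = 9 ballots; D wins 9–2.
F vs G: G, 6–5.
Each alternative has at least one pairwise win (A beats D; B beats A; C beats A; D beats C; F beats A; G beats F) — no Condorcet loser.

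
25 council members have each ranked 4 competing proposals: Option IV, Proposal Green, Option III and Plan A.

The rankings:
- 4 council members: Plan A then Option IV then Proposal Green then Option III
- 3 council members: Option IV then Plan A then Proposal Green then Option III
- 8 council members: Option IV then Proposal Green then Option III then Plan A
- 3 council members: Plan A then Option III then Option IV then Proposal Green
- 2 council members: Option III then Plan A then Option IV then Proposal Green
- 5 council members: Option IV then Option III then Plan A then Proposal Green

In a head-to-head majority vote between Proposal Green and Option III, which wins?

Ballots ranking Proposal Green above Option III: 4 + 3 + 8 = 15.
Ballots ranking Option III above Proposal Green: 25 − 15 = 10.
Proposal Green wins the head-to-head 15–10.

Proposal Green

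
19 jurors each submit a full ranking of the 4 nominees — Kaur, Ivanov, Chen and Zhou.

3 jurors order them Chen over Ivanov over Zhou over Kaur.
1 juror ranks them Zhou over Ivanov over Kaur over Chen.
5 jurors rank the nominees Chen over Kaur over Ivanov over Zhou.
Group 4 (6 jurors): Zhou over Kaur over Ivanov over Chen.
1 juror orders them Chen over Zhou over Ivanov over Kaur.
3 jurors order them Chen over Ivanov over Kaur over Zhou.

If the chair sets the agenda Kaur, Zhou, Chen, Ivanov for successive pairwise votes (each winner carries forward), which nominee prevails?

Round 1: Kaur vs Zhou — 8–11, Zhou advances.
Round 2: Zhou vs Chen — 7–12, Chen advances.
Round 3: Chen vs Ivanov — 12–7, Chen advances.
Chen survives the agenda.

Chen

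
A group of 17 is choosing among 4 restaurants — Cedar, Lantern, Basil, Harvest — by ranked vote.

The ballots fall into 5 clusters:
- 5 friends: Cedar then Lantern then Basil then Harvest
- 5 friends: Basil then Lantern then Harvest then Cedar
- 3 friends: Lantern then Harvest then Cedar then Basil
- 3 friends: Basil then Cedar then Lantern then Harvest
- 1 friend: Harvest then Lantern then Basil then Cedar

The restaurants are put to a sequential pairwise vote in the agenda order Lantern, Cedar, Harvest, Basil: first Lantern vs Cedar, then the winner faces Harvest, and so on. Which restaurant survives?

Lantern

Round 1: Lantern vs Cedar — 9–8, Lantern advances.
Round 2: Lantern vs Harvest — 16–1, Lantern advances.
Round 3: Lantern vs Basil — 9–8, Lantern advances.
The agenda winner is Lantern.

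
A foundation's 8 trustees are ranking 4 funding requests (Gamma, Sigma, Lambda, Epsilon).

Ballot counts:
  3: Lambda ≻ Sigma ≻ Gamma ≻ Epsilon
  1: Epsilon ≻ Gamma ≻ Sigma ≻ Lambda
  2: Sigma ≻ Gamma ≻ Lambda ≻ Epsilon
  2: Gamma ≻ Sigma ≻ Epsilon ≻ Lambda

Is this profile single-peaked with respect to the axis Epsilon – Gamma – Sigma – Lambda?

Axis positions: Epsilon=1, Gamma=2, Sigma=3, Lambda=4.
Ballot type 1 (peak Lambda at position 4): ranking walks positions 4-3-2-1, expanding outward from the peak — single-peaked.
Ballot type 2 (peak Epsilon at position 1): ranking walks positions 1-2-3-4, expanding outward from the peak — single-peaked.
Ballot type 3 (peak Sigma at position 3): ranking walks positions 3-2-4-1, expanding outward from the peak — single-peaked.
Ballot type 4 (peak Gamma at position 2): ranking walks positions 2-3-1-4, expanding outward from the peak — single-peaked.
Every ranking is single-peaked on this axis.

yes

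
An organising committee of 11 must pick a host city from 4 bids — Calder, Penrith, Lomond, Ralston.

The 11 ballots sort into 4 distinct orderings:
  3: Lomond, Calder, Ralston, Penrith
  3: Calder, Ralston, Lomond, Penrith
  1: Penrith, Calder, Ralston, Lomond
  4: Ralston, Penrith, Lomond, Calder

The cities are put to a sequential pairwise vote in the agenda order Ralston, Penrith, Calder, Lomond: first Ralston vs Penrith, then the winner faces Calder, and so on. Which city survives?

Lomond

Round 1: Ralston vs Penrith — 10–1, Ralston advances.
Round 2: Ralston vs Calder — 4–7, Calder advances.
Round 3: Calder vs Lomond — 4–7, Lomond advances.
Lomond survives the agenda.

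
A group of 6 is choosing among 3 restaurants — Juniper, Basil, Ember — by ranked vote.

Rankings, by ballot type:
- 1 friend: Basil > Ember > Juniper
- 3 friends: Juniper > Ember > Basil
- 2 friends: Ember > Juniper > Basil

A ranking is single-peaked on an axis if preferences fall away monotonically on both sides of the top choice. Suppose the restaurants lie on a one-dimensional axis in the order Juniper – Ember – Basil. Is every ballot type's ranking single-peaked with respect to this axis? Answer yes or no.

yes

Axis positions: Juniper=1, Ember=2, Basil=3.
Ballot type 1 (peak Basil at position 3): ranking walks positions 3-2-1, expanding outward from the peak — single-peaked.
Ballot type 2 (peak Juniper at position 1): ranking walks positions 1-2-3, expanding outward from the peak — single-peaked.
Ballot type 3 (peak Ember at position 2): ranking walks positions 2-1-3, expanding outward from the peak — single-peaked.
Every ranking is single-peaked on this axis.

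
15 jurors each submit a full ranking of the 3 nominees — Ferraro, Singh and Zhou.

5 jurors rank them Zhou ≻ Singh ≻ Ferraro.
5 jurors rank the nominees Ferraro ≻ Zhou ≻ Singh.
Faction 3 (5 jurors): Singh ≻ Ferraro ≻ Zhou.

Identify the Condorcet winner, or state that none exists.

none

Check each pair by majority over 15 ballots:
Ferraro vs Singh: Ferraro is ranked higher on 5 ballots, Singh on 10. Singh wins 10–5.
Ferraro vs Zhou: 10 to 5, Ferraro.
Singh vs Zhou: Singh is ranked higher on 5 ballots, Zhou on 10. Zhou wins 10–5.
No nominee is unbeaten: Ferraro loses to Singh; Singh loses to Zhou; Zhou loses to Ferraro. In particular Ferraro beats Zhou beats Singh beats Ferraro is a majority cycle — no Condorcet winner exists.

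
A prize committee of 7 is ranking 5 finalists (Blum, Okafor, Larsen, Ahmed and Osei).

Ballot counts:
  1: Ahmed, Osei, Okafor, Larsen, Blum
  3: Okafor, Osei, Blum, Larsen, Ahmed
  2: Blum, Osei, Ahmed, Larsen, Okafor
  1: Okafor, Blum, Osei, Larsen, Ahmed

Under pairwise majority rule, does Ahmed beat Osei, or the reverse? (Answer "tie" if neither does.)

Osei

Ballots ranking Ahmed above Osei: 1.
Ballots ranking Osei above Ahmed: 7 − 1 = 6.
Osei wins the head-to-head 6–1.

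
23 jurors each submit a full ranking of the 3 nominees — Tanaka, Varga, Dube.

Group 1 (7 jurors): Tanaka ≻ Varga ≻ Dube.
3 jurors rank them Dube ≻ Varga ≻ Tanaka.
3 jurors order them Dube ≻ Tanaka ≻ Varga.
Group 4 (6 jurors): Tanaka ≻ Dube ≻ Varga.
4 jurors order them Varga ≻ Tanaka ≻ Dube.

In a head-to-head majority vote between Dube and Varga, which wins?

Dube

Ballots ranking Dube above Varga: 3 + 3 + 6 = 12.
Ballots ranking Varga above Dube: 23 − 12 = 11.
Dube wins the head-to-head 12–11.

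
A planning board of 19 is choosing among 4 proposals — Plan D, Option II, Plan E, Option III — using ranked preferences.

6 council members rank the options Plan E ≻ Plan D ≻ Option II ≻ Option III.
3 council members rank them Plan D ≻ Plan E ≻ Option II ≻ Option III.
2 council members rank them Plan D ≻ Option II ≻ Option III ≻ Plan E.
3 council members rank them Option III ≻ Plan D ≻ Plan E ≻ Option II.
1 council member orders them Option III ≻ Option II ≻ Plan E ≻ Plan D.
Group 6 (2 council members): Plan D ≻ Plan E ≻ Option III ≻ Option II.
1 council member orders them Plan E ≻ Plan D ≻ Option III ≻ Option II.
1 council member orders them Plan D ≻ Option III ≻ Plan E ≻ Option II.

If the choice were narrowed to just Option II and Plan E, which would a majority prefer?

Ballots ranking Option II above Plan E: 2 + 1 = 3.
Ballots ranking Plan E above Option II: 19 − 3 = 16.
Plan E wins the head-to-head 16–3.

Plan E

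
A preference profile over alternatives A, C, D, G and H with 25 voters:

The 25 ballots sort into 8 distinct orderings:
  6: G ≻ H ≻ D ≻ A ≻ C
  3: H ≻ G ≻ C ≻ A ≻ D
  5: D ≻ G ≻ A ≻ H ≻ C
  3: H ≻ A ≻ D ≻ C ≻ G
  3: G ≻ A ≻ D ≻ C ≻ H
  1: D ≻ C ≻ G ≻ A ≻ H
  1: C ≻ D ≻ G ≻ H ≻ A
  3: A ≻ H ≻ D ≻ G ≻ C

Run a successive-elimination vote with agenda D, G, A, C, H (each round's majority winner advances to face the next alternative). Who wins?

H

Round 1: D vs G — 13–12, D advances.
Round 2: D vs A — 13–12, D advances.
Round 3: D vs C — 21–4, D advances.
Round 4: D vs H — 10–15, H advances.
The agenda winner is H.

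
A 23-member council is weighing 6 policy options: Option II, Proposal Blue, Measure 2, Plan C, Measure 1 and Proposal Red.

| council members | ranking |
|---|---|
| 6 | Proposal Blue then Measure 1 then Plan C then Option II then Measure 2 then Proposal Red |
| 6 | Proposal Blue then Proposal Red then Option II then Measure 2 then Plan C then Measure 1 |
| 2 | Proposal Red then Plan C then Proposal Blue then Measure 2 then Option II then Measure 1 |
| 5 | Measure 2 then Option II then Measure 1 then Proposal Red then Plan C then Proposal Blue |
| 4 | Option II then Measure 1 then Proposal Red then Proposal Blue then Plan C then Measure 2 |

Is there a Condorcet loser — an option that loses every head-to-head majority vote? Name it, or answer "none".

none

Head-to-head results (23 council members):
Option II vs Proposal Blue: 9 to 14, Proposal Blue.
Option II vs Measure 2: Option II is ranked higher on 6+6+4 = 16 ballots, Measure 2 on 7. Option II wins 16–7.
Option II vs Plan C: Option II is ranked higher on 6+5+4 = 15 ballots, Plan C on 8. Option II wins 15–8.
Option II–Measure 1: Option II 17–6.
Option II–Proposal Red: Option II 15–8.
Proposal Blue vs Measure 2: 18 to 5, Proposal Blue.
Proposal Blue vs Plan C: Proposal Blue wins 16–7.
Proposal Blue vs Measure 1: Proposal Blue is ranked higher on 6+6+2 = 14 ballots, Measure 1 on 9. Proposal Blue wins 14–9.
Proposal Blue vs Proposal Red: 12 to 11, Proposal Blue.
Measure 2 vs Plan C: Measure 2 preferred on 6+5 = 11 ballots; Plan C wins 12–11.
Measure 2–Measure 1: Measure 2 13–10.
Measure 2 vs Proposal Red: 11 to 12, Proposal Red.
Plan C vs Measure 1: Measure 1 wins 15–8.
Plan C–Proposal Red: Proposal Red 17–6.
Measure 1 vs Proposal Red: Measure 1 wins 15–8.
Every option wins at least one matchup (Option II beats Measure 2; Proposal Blue beats Option II; Measure 2 beats Measure 1; Plan C beats Measure 2; Measure 1 beats Plan C; Proposal Red beats Measure 2), so there is no Condorcet loser.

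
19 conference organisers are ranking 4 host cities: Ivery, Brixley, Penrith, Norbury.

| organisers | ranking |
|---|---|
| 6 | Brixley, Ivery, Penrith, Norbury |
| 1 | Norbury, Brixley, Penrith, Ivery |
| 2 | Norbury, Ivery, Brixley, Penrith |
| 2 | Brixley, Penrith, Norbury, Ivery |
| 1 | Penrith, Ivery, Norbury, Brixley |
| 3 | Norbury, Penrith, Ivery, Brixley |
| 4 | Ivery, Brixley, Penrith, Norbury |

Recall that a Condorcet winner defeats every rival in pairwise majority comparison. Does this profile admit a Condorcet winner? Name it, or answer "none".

Head-to-head results (19 organisers):
Ivery vs Brixley: Ivery preferred on 2+1+3+4 = 10 ballots; Ivery wins 10–9.
Ivery vs Penrith: Ivery is ranked higher on 6+2+4 = 12 ballots, Penrith on 7. Ivery wins 12–7.
Ivery vs Norbury: 6+1+4 = 11 for Ivery, 8 for Norbury — Ivery by 11–8.
Brixley vs Penrith: Brixley is ranked higher on 6+1+2+2+4 = 15 ballots, Penrith on 4. Brixley wins 15–4.
Brixley vs Norbury: 6+2+4 = 12 for Brixley, 7 for Norbury — Brixley by 12–7.
Penrith vs Norbury: Penrith preferred on 6+2+1+4 = 13 ballots; Penrith wins 13–6.
Only Ivery has no losses; Ivery is the Condorcet winner.

Ivery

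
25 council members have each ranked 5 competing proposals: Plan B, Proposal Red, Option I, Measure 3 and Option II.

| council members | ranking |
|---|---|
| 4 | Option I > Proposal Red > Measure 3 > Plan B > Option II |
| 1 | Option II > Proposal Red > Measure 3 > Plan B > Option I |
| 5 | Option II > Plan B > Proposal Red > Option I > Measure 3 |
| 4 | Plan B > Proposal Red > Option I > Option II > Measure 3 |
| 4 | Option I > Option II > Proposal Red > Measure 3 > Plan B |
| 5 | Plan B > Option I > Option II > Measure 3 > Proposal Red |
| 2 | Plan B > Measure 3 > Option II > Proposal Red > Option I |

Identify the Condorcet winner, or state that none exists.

Plan B

Check each pair by majority over 25 ballots:
Plan B vs Proposal Red: 5+4+5+2 = 16 for Plan B, 9 for Proposal Red — Plan B by 16–9.
Plan B vs Option I: Plan B, 17–8.
Plan B vs Measure 3: Plan B preferred on 5+4+5+2 = 16 ballots; Plan B wins 16–9.
Plan B vs Option II: Plan B preferred on 4+4+5+2 = 15 ballots; Plan B wins 15–10.
Proposal Red vs Option I: 1+5+4+2 = 12 for Proposal Red, 13 for Option I — Option I by 13–12.
Proposal Red vs Measure 3: Proposal Red, 18–7.
Proposal Red vs Option II: 4+4 = 8 for Proposal Red, 17 for Option II — Option II by 17–8.
Option I vs Measure 3: 22 to 3, Option I.
Option I vs Option II: 17 to 8, Option I.
Measure 3 vs Option II: Option II, 19–6.
Only Plan B has no losses; Plan B is the Condorcet winner.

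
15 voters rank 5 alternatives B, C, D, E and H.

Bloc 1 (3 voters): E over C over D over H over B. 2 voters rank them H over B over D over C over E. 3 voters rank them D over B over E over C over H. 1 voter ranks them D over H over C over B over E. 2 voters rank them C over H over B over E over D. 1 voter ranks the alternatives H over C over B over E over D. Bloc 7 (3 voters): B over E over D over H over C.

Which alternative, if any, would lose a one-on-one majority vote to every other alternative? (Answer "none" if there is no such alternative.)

none

Head-to-head results (15 voters):
B vs C: 2+3+3 = 8 for B, 7 for C — B by 8–7.
B vs D: B, 8–7.
B–E: B 12–3.
B vs H: 6 to 9, H.
C–D: D 9–6.
C vs E: E, 9–6.
C–H: C 8–7.
D vs E: D is ranked higher on 2+3+1 = 6 ballots, E on 9. E wins 9–6.
D vs H: D preferred on 3+3+1+3 = 10 ballots; D wins 10–5.
E vs H: 9 to 6, E.
Each alternative has at least one pairwise win (B beats C; C beats H; D beats C; E beats C; H beats B) — no Condorcet loser.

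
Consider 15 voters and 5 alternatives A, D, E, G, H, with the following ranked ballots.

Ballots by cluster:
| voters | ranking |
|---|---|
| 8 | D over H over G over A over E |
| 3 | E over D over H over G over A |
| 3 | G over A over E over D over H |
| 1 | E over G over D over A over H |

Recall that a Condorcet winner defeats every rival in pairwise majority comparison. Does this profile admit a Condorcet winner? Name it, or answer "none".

Head-to-head results (15 voters):
A vs D: D, 12–3.
A–E: A 11–4.
A vs G: G, 15–0.
A–H: H 11–4.
D–E: D 8–7.
D vs G: D, 11–4.
D vs H: D, 15–0.
E–G: G 11–4.
E vs H: H wins 8–7.
G vs H: H, 11–4.
D beats each of A, E, G, H — D is the Condorcet winner.

D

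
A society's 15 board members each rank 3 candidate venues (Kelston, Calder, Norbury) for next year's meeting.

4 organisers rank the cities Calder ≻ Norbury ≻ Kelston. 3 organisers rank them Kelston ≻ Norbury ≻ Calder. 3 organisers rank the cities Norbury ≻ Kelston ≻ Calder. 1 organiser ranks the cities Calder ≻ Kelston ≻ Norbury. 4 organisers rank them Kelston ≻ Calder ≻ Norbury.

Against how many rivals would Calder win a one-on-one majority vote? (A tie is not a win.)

Calder against each rival (15 organisers):
Calder vs Kelston: Kelston wins 10–5.
Calder vs Norbury: Calder wins 9–6.
Calder beats Norbury; loses to Kelston — 1 pairwise win.

1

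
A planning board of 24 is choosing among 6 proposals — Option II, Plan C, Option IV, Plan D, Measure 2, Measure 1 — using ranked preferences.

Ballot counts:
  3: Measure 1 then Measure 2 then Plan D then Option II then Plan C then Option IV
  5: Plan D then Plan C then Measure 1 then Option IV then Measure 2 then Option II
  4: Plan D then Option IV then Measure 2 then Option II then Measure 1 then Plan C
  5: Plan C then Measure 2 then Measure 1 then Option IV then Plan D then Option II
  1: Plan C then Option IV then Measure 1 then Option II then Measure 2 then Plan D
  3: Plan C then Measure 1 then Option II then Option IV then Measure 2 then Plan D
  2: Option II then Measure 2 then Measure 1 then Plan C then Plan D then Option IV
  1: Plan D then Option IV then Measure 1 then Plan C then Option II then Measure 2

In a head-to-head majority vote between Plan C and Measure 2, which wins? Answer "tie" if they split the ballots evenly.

Ballots ranking Plan C above Measure 2: 5 + 5 + 1 + 3 + 1 = 15.
Ballots ranking Measure 2 above Plan C: 24 − 15 = 9.
Plan C wins the head-to-head 15–9.

Plan C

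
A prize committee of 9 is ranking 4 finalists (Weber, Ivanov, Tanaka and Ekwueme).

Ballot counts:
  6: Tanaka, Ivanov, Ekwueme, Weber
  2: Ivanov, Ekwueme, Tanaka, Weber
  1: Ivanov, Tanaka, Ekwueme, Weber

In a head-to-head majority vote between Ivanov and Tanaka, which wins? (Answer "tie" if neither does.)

Ballots ranking Ivanov above Tanaka: 2 + 1 = 3.
Ballots ranking Tanaka above Ivanov: 9 − 3 = 6.
Tanaka wins the head-to-head 6–3.

Tanaka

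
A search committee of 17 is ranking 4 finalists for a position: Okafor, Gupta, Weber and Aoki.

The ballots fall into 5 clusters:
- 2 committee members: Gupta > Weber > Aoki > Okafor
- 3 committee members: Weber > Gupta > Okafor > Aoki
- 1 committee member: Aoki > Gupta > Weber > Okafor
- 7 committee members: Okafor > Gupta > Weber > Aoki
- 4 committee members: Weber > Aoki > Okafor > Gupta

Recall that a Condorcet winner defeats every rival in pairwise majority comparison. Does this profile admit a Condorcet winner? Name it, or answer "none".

Head-to-head results (17 committee members):
Okafor vs Gupta: 7+4 = 11 for Okafor, 6 for Gupta — Okafor by 11–6.
Okafor vs Weber: Okafor is ranked higher on 7 ballots, Weber on 10. Weber wins 10–7.
Okafor vs Aoki: 10 to 7, Okafor.
Gupta vs Weber: Gupta preferred on 2+1+7 = 10 ballots; Gupta wins 10–7.
Gupta vs Aoki: Gupta preferred on 2+3+7 = 12 ballots; Gupta wins 12–5.
Weber vs Aoki: 16 to 1, Weber.
Each candidate drops at least one matchup (Okafor loses to Weber; Gupta loses to Okafor; Weber loses to Gupta; Aoki loses to Okafor); the cycle Okafor beats Gupta beats Weber beats Okafor rules out a Condorcet winner.

none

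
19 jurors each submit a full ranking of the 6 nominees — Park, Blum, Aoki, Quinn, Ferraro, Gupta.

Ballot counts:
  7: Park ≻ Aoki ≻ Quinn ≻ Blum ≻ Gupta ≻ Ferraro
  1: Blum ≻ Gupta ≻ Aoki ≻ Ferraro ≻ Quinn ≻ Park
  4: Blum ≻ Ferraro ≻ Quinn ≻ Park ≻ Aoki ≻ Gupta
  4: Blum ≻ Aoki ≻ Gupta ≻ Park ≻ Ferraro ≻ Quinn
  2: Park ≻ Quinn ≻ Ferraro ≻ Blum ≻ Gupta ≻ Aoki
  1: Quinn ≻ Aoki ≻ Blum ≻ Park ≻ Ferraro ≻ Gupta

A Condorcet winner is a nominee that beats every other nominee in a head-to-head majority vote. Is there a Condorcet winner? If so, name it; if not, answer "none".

none

Head-to-head results (19 jurors):
Park vs Blum: Blum wins 10–9.
Park vs Aoki: Park is ranked higher on 7+4+2 = 13 ballots, Aoki on 6. Park wins 13–6.
Park vs Quinn: Park wins 13–6.
Park vs Ferraro: Park, 14–5.
Park vs Gupta: 14 to 5, Park.
Blum vs Aoki: Blum, 11–8.
Blum vs Quinn: Quinn wins 10–9.
Blum vs Ferraro: 7+1+4+4+1 = 17 for Blum, 2 for Ferraro — Blum by 17–2.
Blum vs Gupta: Blum preferred on 7+1+4+4+2+1 = 19 ballots; Blum wins 19–0.
Aoki vs Quinn: Aoki wins 12–7.
Aoki–Ferraro: Aoki 13–6.
Aoki vs Gupta: Aoki preferred on 7+4+4+1 = 16 ballots; Aoki wins 16–3.
Quinn vs Ferraro: Quinn, 10–9.
Quinn vs Gupta: 14 to 5, Quinn.
Ferraro vs Gupta: 7 to 12, Gupta.
No nominee is unbeaten: Park loses to Blum; Blum loses to Quinn; Aoki loses to Park; Quinn loses to Park; Ferraro loses to Park; Gupta loses to Park. In particular Park > Quinn > Blum > Park is a majority cycle — no Condorcet winner exists.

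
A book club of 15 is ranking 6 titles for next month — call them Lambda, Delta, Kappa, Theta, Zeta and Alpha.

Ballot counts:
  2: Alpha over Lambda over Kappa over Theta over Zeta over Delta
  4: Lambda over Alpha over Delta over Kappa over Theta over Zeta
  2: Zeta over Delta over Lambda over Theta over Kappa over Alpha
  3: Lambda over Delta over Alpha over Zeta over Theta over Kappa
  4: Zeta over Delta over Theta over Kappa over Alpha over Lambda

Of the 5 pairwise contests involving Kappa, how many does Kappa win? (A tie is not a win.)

0

Kappa against each rival (15 members):
Kappa–Lambda: Lambda 11–4.
Kappa vs Delta: Kappa preferred on 2 ballots; Delta wins 13–2.
Kappa vs Theta: Kappa preferred on 2+4 = 6 ballots; Theta wins 9–6.
Kappa vs Zeta: Zeta, 9–6.
Kappa vs Alpha: 2+4 = 6 for Kappa, 9 for Alpha — Alpha by 9–6.
Kappa beats no one; loses to Lambda, Delta, Theta, Zeta, Alpha — 0 pairwise wins.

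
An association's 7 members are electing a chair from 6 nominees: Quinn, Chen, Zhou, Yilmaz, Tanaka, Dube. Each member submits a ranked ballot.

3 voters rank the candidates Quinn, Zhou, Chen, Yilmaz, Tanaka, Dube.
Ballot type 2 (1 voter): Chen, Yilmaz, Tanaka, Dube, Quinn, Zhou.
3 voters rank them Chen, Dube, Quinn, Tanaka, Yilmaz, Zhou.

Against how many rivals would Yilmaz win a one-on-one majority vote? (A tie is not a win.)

3

Yilmaz against each rival (7 voters):
Yilmaz–Quinn: Quinn 6–1.
Yilmaz vs Chen: 0 for Yilmaz, 7 for Chen — Chen by 7–0.
Yilmaz vs Zhou: 1+3 = 4 for Yilmaz, 3 for Zhou — Yilmaz by 4–3.
Yilmaz vs Tanaka: 4 to 3, Yilmaz.
Yilmaz vs Dube: 4 to 3, Yilmaz.
Yilmaz beats Zhou, Tanaka, Dube; loses to Quinn, Chen — 3 pairwise wins.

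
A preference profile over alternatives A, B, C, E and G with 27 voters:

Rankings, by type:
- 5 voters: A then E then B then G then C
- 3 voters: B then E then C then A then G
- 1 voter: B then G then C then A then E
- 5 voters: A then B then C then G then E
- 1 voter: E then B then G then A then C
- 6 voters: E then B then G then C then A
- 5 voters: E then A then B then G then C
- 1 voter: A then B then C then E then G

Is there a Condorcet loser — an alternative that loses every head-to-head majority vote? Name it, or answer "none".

C

Pairwise majorities:
A–B: A 16–11.
A vs C: 17 to 10, A.
A vs E: A is ranked higher on 5+1+5+1 = 12 ballots, E on 15. E wins 15–12.
A vs G: A preferred on 5+3+5+5+1 = 19 ballots; A wins 19–8.
B vs C: 27 for B, 0 for C — B by 27–0.
B–E: E 17–10.
B vs G: B, 27–0.
C–E: E 20–7.
C vs G: 9 to 18, G.
E vs G: E preferred on 5+3+1+6+5+1 = 21 ballots; E wins 21–6.
Only C has no wins; C is the Condorcet loser.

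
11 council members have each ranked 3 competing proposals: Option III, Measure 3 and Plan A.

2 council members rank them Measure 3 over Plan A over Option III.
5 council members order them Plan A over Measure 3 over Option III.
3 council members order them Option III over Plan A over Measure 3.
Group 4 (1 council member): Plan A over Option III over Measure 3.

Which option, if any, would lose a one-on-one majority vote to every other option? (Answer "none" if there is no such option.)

Pairwise majorities:
Option III–Measure 3: Measure 3 7–4.
Option III–Plan A: Plan A 8–3.
Measure 3 vs Plan A: 2 to 9, Plan A.
Option III loses to every other option — it is the Condorcet loser.

Option III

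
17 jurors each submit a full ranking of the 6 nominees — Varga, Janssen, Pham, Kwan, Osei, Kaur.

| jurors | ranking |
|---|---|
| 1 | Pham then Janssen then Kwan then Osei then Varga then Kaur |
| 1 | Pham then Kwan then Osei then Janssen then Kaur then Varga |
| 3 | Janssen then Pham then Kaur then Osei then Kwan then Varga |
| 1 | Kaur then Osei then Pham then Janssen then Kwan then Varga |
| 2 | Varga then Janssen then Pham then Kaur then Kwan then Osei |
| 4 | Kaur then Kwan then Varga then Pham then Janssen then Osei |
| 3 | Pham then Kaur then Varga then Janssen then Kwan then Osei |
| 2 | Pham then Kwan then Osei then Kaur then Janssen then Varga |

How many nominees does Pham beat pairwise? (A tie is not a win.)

Pham against each rival (17 jurors):
Pham vs Varga: 11 to 6, Pham.
Pham vs Janssen: Pham wins 12–5.
Pham–Kwan: Pham 13–4.
Pham–Osei: Pham 16–1.
Pham vs Kaur: 1+1+3+2+3+2 = 12 for Pham, 5 for Kaur — Pham by 12–5.
Pham beats Varga, Janssen, Kwan, Osei, Kaur — 5 pairwise wins.

5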